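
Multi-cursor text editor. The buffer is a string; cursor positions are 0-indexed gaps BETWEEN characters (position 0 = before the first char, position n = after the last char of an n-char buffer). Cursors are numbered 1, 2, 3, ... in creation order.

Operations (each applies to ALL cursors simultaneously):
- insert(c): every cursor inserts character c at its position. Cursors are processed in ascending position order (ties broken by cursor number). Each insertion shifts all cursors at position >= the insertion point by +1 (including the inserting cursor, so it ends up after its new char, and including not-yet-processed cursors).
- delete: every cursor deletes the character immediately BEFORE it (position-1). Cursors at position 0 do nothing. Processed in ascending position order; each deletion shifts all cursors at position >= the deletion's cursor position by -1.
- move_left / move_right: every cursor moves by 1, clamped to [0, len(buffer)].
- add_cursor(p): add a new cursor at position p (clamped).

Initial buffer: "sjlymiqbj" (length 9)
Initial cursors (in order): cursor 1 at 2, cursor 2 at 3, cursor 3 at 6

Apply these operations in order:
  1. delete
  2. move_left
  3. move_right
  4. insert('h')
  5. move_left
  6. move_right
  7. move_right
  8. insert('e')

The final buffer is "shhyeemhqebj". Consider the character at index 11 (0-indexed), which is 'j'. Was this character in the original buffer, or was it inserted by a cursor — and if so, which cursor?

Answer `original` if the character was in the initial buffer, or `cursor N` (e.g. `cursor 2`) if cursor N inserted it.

Answer: original

Derivation:
After op 1 (delete): buffer="symqbj" (len 6), cursors c1@1 c2@1 c3@3, authorship ......
After op 2 (move_left): buffer="symqbj" (len 6), cursors c1@0 c2@0 c3@2, authorship ......
After op 3 (move_right): buffer="symqbj" (len 6), cursors c1@1 c2@1 c3@3, authorship ......
After op 4 (insert('h')): buffer="shhymhqbj" (len 9), cursors c1@3 c2@3 c3@6, authorship .12..3...
After op 5 (move_left): buffer="shhymhqbj" (len 9), cursors c1@2 c2@2 c3@5, authorship .12..3...
After op 6 (move_right): buffer="shhymhqbj" (len 9), cursors c1@3 c2@3 c3@6, authorship .12..3...
After op 7 (move_right): buffer="shhymhqbj" (len 9), cursors c1@4 c2@4 c3@7, authorship .12..3...
After op 8 (insert('e')): buffer="shhyeemhqebj" (len 12), cursors c1@6 c2@6 c3@10, authorship .12.12.3.3..
Authorship (.=original, N=cursor N): . 1 2 . 1 2 . 3 . 3 . .
Index 11: author = original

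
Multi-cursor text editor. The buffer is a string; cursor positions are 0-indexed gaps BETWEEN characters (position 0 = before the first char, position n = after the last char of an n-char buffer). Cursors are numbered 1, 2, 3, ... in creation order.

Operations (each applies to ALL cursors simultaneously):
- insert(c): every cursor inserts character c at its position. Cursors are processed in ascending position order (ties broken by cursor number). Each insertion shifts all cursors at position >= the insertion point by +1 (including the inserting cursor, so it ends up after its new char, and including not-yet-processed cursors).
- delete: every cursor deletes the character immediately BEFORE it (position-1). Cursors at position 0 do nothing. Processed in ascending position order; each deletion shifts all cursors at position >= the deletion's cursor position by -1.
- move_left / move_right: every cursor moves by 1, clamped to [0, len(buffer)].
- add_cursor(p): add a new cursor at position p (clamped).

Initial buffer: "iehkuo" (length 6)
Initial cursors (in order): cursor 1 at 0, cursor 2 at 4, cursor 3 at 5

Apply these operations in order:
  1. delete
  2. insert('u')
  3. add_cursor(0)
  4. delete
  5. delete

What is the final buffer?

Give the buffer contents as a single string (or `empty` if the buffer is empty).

Answer: io

Derivation:
After op 1 (delete): buffer="ieho" (len 4), cursors c1@0 c2@3 c3@3, authorship ....
After op 2 (insert('u')): buffer="uiehuuo" (len 7), cursors c1@1 c2@6 c3@6, authorship 1...23.
After op 3 (add_cursor(0)): buffer="uiehuuo" (len 7), cursors c4@0 c1@1 c2@6 c3@6, authorship 1...23.
After op 4 (delete): buffer="ieho" (len 4), cursors c1@0 c4@0 c2@3 c3@3, authorship ....
After op 5 (delete): buffer="io" (len 2), cursors c1@0 c4@0 c2@1 c3@1, authorship ..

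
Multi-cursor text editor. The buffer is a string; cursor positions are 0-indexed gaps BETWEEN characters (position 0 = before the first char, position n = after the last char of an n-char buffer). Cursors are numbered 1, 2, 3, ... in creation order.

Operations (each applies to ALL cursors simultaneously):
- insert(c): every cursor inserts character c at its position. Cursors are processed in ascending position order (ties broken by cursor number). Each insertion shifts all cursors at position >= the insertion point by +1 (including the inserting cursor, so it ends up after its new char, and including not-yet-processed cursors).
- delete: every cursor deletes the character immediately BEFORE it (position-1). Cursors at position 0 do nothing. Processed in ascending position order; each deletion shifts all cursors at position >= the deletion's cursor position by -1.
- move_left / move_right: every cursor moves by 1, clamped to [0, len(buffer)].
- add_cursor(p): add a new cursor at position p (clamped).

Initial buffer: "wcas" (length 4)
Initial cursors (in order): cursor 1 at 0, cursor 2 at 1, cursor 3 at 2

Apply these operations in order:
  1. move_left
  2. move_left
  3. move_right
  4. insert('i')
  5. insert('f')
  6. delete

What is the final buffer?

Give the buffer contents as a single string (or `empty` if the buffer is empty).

After op 1 (move_left): buffer="wcas" (len 4), cursors c1@0 c2@0 c3@1, authorship ....
After op 2 (move_left): buffer="wcas" (len 4), cursors c1@0 c2@0 c3@0, authorship ....
After op 3 (move_right): buffer="wcas" (len 4), cursors c1@1 c2@1 c3@1, authorship ....
After op 4 (insert('i')): buffer="wiiicas" (len 7), cursors c1@4 c2@4 c3@4, authorship .123...
After op 5 (insert('f')): buffer="wiiifffcas" (len 10), cursors c1@7 c2@7 c3@7, authorship .123123...
After op 6 (delete): buffer="wiiicas" (len 7), cursors c1@4 c2@4 c3@4, authorship .123...

Answer: wiiicas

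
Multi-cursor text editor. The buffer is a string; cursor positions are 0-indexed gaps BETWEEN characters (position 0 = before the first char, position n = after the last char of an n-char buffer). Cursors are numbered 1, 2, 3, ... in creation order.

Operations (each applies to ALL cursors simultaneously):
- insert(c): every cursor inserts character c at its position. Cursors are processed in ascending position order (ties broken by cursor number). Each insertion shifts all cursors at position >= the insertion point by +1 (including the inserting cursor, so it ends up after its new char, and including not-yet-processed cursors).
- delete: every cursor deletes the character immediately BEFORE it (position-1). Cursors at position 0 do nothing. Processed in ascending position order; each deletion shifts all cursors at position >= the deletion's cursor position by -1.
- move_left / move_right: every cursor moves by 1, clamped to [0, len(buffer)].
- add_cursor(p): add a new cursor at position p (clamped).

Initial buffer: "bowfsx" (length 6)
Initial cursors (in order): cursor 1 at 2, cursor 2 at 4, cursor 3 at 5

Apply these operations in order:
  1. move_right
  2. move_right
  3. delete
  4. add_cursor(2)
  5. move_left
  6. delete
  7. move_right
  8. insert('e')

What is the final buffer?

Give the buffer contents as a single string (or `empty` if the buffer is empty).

Answer: weeee

Derivation:
After op 1 (move_right): buffer="bowfsx" (len 6), cursors c1@3 c2@5 c3@6, authorship ......
After op 2 (move_right): buffer="bowfsx" (len 6), cursors c1@4 c2@6 c3@6, authorship ......
After op 3 (delete): buffer="bow" (len 3), cursors c1@3 c2@3 c3@3, authorship ...
After op 4 (add_cursor(2)): buffer="bow" (len 3), cursors c4@2 c1@3 c2@3 c3@3, authorship ...
After op 5 (move_left): buffer="bow" (len 3), cursors c4@1 c1@2 c2@2 c3@2, authorship ...
After op 6 (delete): buffer="w" (len 1), cursors c1@0 c2@0 c3@0 c4@0, authorship .
After op 7 (move_right): buffer="w" (len 1), cursors c1@1 c2@1 c3@1 c4@1, authorship .
After op 8 (insert('e')): buffer="weeee" (len 5), cursors c1@5 c2@5 c3@5 c4@5, authorship .1234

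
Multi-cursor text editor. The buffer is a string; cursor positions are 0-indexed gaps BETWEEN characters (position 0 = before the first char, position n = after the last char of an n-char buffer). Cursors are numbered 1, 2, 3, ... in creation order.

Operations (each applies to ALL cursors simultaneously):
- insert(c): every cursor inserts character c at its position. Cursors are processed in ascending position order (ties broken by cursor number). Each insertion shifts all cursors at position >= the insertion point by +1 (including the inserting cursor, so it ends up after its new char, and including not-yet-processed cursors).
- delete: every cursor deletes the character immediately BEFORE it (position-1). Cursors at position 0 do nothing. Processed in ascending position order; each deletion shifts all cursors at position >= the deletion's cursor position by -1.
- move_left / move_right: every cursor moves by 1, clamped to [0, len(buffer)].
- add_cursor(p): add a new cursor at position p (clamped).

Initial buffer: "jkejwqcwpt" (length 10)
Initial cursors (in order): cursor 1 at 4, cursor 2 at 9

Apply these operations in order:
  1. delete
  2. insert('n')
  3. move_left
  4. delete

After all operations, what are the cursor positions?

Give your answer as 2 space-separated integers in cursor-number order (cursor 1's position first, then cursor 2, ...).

Answer: 2 6

Derivation:
After op 1 (delete): buffer="jkewqcwt" (len 8), cursors c1@3 c2@7, authorship ........
After op 2 (insert('n')): buffer="jkenwqcwnt" (len 10), cursors c1@4 c2@9, authorship ...1....2.
After op 3 (move_left): buffer="jkenwqcwnt" (len 10), cursors c1@3 c2@8, authorship ...1....2.
After op 4 (delete): buffer="jknwqcnt" (len 8), cursors c1@2 c2@6, authorship ..1...2.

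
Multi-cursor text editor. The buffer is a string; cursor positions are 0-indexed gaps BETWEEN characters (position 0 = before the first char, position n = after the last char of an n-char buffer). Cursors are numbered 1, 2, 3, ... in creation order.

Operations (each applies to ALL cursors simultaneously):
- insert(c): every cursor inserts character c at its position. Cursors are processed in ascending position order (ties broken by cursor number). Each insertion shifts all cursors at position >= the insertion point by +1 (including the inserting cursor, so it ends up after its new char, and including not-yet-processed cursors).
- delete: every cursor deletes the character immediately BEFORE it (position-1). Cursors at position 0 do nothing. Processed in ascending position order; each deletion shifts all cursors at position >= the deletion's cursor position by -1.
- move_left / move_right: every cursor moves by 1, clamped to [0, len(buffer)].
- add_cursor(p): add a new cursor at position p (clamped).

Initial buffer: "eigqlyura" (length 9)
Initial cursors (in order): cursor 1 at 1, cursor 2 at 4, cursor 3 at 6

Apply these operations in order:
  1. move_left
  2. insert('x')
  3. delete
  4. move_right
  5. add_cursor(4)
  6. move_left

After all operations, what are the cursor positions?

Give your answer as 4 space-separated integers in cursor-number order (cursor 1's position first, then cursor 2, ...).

After op 1 (move_left): buffer="eigqlyura" (len 9), cursors c1@0 c2@3 c3@5, authorship .........
After op 2 (insert('x')): buffer="xeigxqlxyura" (len 12), cursors c1@1 c2@5 c3@8, authorship 1...2..3....
After op 3 (delete): buffer="eigqlyura" (len 9), cursors c1@0 c2@3 c3@5, authorship .........
After op 4 (move_right): buffer="eigqlyura" (len 9), cursors c1@1 c2@4 c3@6, authorship .........
After op 5 (add_cursor(4)): buffer="eigqlyura" (len 9), cursors c1@1 c2@4 c4@4 c3@6, authorship .........
After op 6 (move_left): buffer="eigqlyura" (len 9), cursors c1@0 c2@3 c4@3 c3@5, authorship .........

Answer: 0 3 5 3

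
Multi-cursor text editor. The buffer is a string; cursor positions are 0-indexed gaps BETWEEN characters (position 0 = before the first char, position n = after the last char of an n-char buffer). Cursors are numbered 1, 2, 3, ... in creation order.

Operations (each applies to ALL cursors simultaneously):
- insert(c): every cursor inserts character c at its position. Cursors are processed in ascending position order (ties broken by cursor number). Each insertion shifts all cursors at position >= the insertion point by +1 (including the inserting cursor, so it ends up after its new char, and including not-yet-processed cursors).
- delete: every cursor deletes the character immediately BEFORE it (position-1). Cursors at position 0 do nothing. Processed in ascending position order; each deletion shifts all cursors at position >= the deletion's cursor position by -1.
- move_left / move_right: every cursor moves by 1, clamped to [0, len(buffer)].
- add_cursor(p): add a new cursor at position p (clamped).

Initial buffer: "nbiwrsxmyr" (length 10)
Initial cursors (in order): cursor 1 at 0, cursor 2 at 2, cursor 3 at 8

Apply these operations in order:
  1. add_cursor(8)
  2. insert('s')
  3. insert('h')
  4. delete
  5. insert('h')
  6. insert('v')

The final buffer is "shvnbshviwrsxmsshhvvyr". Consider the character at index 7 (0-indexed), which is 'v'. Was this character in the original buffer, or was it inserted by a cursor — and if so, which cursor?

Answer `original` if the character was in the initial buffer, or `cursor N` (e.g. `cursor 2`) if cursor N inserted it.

Answer: cursor 2

Derivation:
After op 1 (add_cursor(8)): buffer="nbiwrsxmyr" (len 10), cursors c1@0 c2@2 c3@8 c4@8, authorship ..........
After op 2 (insert('s')): buffer="snbsiwrsxmssyr" (len 14), cursors c1@1 c2@4 c3@12 c4@12, authorship 1..2......34..
After op 3 (insert('h')): buffer="shnbshiwrsxmsshhyr" (len 18), cursors c1@2 c2@6 c3@16 c4@16, authorship 11..22......3434..
After op 4 (delete): buffer="snbsiwrsxmssyr" (len 14), cursors c1@1 c2@4 c3@12 c4@12, authorship 1..2......34..
After op 5 (insert('h')): buffer="shnbshiwrsxmsshhyr" (len 18), cursors c1@2 c2@6 c3@16 c4@16, authorship 11..22......3434..
After op 6 (insert('v')): buffer="shvnbshviwrsxmsshhvvyr" (len 22), cursors c1@3 c2@8 c3@20 c4@20, authorship 111..222......343434..
Authorship (.=original, N=cursor N): 1 1 1 . . 2 2 2 . . . . . . 3 4 3 4 3 4 . .
Index 7: author = 2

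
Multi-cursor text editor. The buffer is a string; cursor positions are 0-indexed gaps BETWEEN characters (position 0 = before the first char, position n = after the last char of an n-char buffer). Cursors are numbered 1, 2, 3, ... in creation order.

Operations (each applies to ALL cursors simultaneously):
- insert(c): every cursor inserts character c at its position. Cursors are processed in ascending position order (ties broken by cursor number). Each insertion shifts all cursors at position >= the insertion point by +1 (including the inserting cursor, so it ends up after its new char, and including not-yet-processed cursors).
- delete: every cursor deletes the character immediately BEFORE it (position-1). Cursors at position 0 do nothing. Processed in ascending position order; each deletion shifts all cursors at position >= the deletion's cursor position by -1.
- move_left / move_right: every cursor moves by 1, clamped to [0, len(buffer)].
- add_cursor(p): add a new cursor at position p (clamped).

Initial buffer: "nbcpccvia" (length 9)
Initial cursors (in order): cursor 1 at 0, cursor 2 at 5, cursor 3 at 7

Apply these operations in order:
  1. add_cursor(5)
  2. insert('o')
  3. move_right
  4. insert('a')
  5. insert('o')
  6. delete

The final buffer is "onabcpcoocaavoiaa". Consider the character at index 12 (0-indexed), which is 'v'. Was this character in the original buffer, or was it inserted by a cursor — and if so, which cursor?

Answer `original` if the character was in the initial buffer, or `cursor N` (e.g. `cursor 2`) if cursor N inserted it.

Answer: original

Derivation:
After op 1 (add_cursor(5)): buffer="nbcpccvia" (len 9), cursors c1@0 c2@5 c4@5 c3@7, authorship .........
After op 2 (insert('o')): buffer="onbcpcoocvoia" (len 13), cursors c1@1 c2@8 c4@8 c3@11, authorship 1.....24..3..
After op 3 (move_right): buffer="onbcpcoocvoia" (len 13), cursors c1@2 c2@9 c4@9 c3@12, authorship 1.....24..3..
After op 4 (insert('a')): buffer="onabcpcoocaavoiaa" (len 17), cursors c1@3 c2@12 c4@12 c3@16, authorship 1.1....24.24.3.3.
After op 5 (insert('o')): buffer="onaobcpcoocaaoovoiaoa" (len 21), cursors c1@4 c2@15 c4@15 c3@20, authorship 1.11....24.2424.3.33.
After op 6 (delete): buffer="onabcpcoocaavoiaa" (len 17), cursors c1@3 c2@12 c4@12 c3@16, authorship 1.1....24.24.3.3.
Authorship (.=original, N=cursor N): 1 . 1 . . . . 2 4 . 2 4 . 3 . 3 .
Index 12: author = original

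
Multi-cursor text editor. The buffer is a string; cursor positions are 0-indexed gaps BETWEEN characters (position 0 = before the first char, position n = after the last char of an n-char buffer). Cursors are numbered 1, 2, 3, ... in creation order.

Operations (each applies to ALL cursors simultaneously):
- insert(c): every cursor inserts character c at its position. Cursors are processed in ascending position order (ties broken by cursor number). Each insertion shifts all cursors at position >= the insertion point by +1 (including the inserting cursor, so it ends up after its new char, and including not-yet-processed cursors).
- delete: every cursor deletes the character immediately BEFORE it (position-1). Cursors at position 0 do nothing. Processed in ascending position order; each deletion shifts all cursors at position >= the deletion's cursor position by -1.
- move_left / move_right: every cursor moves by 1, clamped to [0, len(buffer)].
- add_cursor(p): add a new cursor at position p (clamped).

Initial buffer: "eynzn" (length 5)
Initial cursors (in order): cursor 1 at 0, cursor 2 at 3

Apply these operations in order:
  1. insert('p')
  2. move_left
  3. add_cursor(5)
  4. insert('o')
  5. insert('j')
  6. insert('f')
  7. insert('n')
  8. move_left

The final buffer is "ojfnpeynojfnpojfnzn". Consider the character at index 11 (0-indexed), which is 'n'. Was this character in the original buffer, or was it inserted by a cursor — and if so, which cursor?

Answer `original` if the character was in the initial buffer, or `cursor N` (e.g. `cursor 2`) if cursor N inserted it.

Answer: cursor 2

Derivation:
After op 1 (insert('p')): buffer="peynpzn" (len 7), cursors c1@1 c2@5, authorship 1...2..
After op 2 (move_left): buffer="peynpzn" (len 7), cursors c1@0 c2@4, authorship 1...2..
After op 3 (add_cursor(5)): buffer="peynpzn" (len 7), cursors c1@0 c2@4 c3@5, authorship 1...2..
After op 4 (insert('o')): buffer="opeynopozn" (len 10), cursors c1@1 c2@6 c3@8, authorship 11...223..
After op 5 (insert('j')): buffer="ojpeynojpojzn" (len 13), cursors c1@2 c2@8 c3@11, authorship 111...22233..
After op 6 (insert('f')): buffer="ojfpeynojfpojfzn" (len 16), cursors c1@3 c2@10 c3@14, authorship 1111...2222333..
After op 7 (insert('n')): buffer="ojfnpeynojfnpojfnzn" (len 19), cursors c1@4 c2@12 c3@17, authorship 11111...222223333..
After op 8 (move_left): buffer="ojfnpeynojfnpojfnzn" (len 19), cursors c1@3 c2@11 c3@16, authorship 11111...222223333..
Authorship (.=original, N=cursor N): 1 1 1 1 1 . . . 2 2 2 2 2 3 3 3 3 . .
Index 11: author = 2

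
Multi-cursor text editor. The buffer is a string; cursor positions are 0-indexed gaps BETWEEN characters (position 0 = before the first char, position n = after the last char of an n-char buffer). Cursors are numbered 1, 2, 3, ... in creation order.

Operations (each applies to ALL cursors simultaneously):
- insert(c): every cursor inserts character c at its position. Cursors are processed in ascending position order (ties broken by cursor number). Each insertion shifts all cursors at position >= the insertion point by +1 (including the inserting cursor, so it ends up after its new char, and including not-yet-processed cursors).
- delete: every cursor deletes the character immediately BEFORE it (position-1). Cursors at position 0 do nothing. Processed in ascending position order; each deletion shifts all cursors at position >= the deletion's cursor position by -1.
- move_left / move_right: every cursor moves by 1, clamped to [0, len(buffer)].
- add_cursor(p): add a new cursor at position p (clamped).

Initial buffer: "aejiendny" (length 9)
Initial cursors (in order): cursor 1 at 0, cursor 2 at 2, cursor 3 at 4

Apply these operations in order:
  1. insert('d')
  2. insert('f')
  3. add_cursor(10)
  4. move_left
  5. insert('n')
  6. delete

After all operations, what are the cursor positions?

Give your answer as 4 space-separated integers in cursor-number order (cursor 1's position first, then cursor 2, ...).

After op 1 (insert('d')): buffer="daedjidendny" (len 12), cursors c1@1 c2@4 c3@7, authorship 1..2..3.....
After op 2 (insert('f')): buffer="dfaedfjidfendny" (len 15), cursors c1@2 c2@6 c3@10, authorship 11..22..33.....
After op 3 (add_cursor(10)): buffer="dfaedfjidfendny" (len 15), cursors c1@2 c2@6 c3@10 c4@10, authorship 11..22..33.....
After op 4 (move_left): buffer="dfaedfjidfendny" (len 15), cursors c1@1 c2@5 c3@9 c4@9, authorship 11..22..33.....
After op 5 (insert('n')): buffer="dnfaednfjidnnfendny" (len 19), cursors c1@2 c2@7 c3@13 c4@13, authorship 111..222..3343.....
After op 6 (delete): buffer="dfaedfjidfendny" (len 15), cursors c1@1 c2@5 c3@9 c4@9, authorship 11..22..33.....

Answer: 1 5 9 9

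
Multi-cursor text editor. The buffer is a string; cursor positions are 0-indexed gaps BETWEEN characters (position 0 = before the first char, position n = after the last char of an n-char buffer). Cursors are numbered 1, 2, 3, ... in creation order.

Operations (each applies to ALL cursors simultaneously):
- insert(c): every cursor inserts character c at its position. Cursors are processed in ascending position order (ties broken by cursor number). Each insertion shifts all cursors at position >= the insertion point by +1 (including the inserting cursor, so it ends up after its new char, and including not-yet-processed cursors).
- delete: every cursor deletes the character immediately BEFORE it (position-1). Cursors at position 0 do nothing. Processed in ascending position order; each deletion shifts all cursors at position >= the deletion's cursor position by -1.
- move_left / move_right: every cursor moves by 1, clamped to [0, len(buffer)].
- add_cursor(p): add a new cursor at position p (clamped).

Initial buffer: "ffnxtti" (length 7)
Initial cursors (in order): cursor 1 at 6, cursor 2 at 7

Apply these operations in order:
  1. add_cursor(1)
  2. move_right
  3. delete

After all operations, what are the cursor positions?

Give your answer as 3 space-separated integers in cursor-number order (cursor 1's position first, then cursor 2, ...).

After op 1 (add_cursor(1)): buffer="ffnxtti" (len 7), cursors c3@1 c1@6 c2@7, authorship .......
After op 2 (move_right): buffer="ffnxtti" (len 7), cursors c3@2 c1@7 c2@7, authorship .......
After op 3 (delete): buffer="fnxt" (len 4), cursors c3@1 c1@4 c2@4, authorship ....

Answer: 4 4 1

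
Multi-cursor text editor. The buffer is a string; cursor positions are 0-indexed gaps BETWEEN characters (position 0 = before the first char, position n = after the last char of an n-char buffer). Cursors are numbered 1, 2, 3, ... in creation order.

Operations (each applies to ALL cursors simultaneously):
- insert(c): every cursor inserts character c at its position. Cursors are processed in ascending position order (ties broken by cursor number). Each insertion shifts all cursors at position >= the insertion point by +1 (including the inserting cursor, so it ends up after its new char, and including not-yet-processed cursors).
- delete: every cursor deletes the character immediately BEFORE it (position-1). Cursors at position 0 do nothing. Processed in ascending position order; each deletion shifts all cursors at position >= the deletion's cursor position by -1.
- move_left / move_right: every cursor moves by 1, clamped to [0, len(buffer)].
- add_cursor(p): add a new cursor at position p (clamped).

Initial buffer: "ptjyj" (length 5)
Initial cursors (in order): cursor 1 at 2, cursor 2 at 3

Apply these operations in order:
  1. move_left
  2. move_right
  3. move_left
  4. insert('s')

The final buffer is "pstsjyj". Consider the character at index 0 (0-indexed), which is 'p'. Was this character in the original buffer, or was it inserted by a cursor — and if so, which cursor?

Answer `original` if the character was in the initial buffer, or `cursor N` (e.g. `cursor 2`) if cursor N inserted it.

After op 1 (move_left): buffer="ptjyj" (len 5), cursors c1@1 c2@2, authorship .....
After op 2 (move_right): buffer="ptjyj" (len 5), cursors c1@2 c2@3, authorship .....
After op 3 (move_left): buffer="ptjyj" (len 5), cursors c1@1 c2@2, authorship .....
After op 4 (insert('s')): buffer="pstsjyj" (len 7), cursors c1@2 c2@4, authorship .1.2...
Authorship (.=original, N=cursor N): . 1 . 2 . . .
Index 0: author = original

Answer: original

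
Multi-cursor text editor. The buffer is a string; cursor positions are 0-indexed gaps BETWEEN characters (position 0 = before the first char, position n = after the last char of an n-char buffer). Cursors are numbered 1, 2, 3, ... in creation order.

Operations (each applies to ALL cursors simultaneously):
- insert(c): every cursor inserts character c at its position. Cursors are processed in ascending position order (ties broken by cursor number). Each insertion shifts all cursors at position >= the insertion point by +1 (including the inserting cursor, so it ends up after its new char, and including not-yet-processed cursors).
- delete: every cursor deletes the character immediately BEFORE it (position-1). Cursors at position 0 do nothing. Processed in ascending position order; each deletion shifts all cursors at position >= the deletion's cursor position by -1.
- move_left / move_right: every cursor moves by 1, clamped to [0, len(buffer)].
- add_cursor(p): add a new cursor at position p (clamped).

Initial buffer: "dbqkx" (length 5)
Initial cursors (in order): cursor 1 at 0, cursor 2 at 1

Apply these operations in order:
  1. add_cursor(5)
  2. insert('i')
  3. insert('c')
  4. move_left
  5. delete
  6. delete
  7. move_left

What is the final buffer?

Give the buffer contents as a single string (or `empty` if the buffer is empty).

Answer: ccbqkc

Derivation:
After op 1 (add_cursor(5)): buffer="dbqkx" (len 5), cursors c1@0 c2@1 c3@5, authorship .....
After op 2 (insert('i')): buffer="idibqkxi" (len 8), cursors c1@1 c2@3 c3@8, authorship 1.2....3
After op 3 (insert('c')): buffer="icdicbqkxic" (len 11), cursors c1@2 c2@5 c3@11, authorship 11.22....33
After op 4 (move_left): buffer="icdicbqkxic" (len 11), cursors c1@1 c2@4 c3@10, authorship 11.22....33
After op 5 (delete): buffer="cdcbqkxc" (len 8), cursors c1@0 c2@2 c3@7, authorship 1.2....3
After op 6 (delete): buffer="ccbqkc" (len 6), cursors c1@0 c2@1 c3@5, authorship 12...3
After op 7 (move_left): buffer="ccbqkc" (len 6), cursors c1@0 c2@0 c3@4, authorship 12...3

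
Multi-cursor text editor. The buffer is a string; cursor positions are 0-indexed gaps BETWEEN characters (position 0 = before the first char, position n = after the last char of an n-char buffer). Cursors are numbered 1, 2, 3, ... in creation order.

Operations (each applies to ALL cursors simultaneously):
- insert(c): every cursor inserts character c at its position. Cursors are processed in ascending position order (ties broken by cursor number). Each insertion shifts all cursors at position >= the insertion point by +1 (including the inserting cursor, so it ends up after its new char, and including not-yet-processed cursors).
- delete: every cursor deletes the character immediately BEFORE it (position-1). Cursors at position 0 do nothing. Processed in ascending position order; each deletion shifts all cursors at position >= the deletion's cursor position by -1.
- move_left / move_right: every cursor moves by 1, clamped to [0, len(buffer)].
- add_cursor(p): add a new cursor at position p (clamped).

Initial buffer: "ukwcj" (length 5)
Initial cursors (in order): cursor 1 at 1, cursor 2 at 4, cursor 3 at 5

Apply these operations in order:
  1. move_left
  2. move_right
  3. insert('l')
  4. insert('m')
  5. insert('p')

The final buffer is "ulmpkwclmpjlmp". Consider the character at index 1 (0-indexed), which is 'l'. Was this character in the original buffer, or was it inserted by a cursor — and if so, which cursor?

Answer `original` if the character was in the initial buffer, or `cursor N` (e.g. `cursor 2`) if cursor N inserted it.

Answer: cursor 1

Derivation:
After op 1 (move_left): buffer="ukwcj" (len 5), cursors c1@0 c2@3 c3@4, authorship .....
After op 2 (move_right): buffer="ukwcj" (len 5), cursors c1@1 c2@4 c3@5, authorship .....
After op 3 (insert('l')): buffer="ulkwcljl" (len 8), cursors c1@2 c2@6 c3@8, authorship .1...2.3
After op 4 (insert('m')): buffer="ulmkwclmjlm" (len 11), cursors c1@3 c2@8 c3@11, authorship .11...22.33
After op 5 (insert('p')): buffer="ulmpkwclmpjlmp" (len 14), cursors c1@4 c2@10 c3@14, authorship .111...222.333
Authorship (.=original, N=cursor N): . 1 1 1 . . . 2 2 2 . 3 3 3
Index 1: author = 1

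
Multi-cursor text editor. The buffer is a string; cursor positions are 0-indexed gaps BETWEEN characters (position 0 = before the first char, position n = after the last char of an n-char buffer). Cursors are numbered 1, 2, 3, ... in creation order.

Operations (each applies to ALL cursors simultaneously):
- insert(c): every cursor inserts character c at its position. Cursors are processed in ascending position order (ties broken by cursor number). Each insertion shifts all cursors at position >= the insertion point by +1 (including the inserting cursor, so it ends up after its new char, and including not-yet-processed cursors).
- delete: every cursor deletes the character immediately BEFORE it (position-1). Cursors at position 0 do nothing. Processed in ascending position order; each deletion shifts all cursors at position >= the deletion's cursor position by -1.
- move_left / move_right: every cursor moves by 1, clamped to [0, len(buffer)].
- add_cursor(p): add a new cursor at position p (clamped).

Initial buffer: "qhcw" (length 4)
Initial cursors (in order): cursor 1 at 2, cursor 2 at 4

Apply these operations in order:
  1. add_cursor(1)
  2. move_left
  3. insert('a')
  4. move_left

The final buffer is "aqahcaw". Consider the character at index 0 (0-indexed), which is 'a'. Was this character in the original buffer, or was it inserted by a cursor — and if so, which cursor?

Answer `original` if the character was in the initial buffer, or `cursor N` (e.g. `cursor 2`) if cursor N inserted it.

Answer: cursor 3

Derivation:
After op 1 (add_cursor(1)): buffer="qhcw" (len 4), cursors c3@1 c1@2 c2@4, authorship ....
After op 2 (move_left): buffer="qhcw" (len 4), cursors c3@0 c1@1 c2@3, authorship ....
After op 3 (insert('a')): buffer="aqahcaw" (len 7), cursors c3@1 c1@3 c2@6, authorship 3.1..2.
After op 4 (move_left): buffer="aqahcaw" (len 7), cursors c3@0 c1@2 c2@5, authorship 3.1..2.
Authorship (.=original, N=cursor N): 3 . 1 . . 2 .
Index 0: author = 3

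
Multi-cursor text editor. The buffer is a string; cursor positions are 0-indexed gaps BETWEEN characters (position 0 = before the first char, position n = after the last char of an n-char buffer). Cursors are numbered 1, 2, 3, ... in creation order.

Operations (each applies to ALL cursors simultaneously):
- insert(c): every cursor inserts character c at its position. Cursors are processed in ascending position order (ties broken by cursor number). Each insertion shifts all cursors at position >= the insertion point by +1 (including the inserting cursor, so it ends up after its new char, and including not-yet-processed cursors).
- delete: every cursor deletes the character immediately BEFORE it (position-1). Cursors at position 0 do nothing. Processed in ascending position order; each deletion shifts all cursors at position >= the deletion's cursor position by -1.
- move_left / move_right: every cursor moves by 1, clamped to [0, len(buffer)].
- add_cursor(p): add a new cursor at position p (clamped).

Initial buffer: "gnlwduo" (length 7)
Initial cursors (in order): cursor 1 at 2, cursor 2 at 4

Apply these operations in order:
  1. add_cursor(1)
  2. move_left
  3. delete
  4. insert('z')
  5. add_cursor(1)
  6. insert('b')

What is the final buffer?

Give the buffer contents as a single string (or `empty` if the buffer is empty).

After op 1 (add_cursor(1)): buffer="gnlwduo" (len 7), cursors c3@1 c1@2 c2@4, authorship .......
After op 2 (move_left): buffer="gnlwduo" (len 7), cursors c3@0 c1@1 c2@3, authorship .......
After op 3 (delete): buffer="nwduo" (len 5), cursors c1@0 c3@0 c2@1, authorship .....
After op 4 (insert('z')): buffer="zznzwduo" (len 8), cursors c1@2 c3@2 c2@4, authorship 13.2....
After op 5 (add_cursor(1)): buffer="zznzwduo" (len 8), cursors c4@1 c1@2 c3@2 c2@4, authorship 13.2....
After op 6 (insert('b')): buffer="zbzbbnzbwduo" (len 12), cursors c4@2 c1@5 c3@5 c2@8, authorship 14313.22....

Answer: zbzbbnzbwduo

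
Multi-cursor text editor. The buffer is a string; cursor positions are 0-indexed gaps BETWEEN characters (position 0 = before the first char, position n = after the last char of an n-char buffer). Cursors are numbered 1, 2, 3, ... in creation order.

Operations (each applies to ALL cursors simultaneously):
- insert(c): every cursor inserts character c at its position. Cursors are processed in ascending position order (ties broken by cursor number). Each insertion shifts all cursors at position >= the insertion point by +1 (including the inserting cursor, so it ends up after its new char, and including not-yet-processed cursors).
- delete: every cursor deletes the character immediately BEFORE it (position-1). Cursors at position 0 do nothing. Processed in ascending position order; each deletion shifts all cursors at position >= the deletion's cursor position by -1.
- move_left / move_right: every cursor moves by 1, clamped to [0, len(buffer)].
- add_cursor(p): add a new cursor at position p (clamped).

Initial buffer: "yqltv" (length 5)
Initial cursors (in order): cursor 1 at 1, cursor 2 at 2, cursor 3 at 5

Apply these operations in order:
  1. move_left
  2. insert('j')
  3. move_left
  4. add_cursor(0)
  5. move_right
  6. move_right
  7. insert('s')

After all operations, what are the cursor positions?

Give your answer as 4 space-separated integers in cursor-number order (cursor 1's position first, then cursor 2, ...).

After op 1 (move_left): buffer="yqltv" (len 5), cursors c1@0 c2@1 c3@4, authorship .....
After op 2 (insert('j')): buffer="jyjqltjv" (len 8), cursors c1@1 c2@3 c3@7, authorship 1.2...3.
After op 3 (move_left): buffer="jyjqltjv" (len 8), cursors c1@0 c2@2 c3@6, authorship 1.2...3.
After op 4 (add_cursor(0)): buffer="jyjqltjv" (len 8), cursors c1@0 c4@0 c2@2 c3@6, authorship 1.2...3.
After op 5 (move_right): buffer="jyjqltjv" (len 8), cursors c1@1 c4@1 c2@3 c3@7, authorship 1.2...3.
After op 6 (move_right): buffer="jyjqltjv" (len 8), cursors c1@2 c4@2 c2@4 c3@8, authorship 1.2...3.
After op 7 (insert('s')): buffer="jyssjqsltjvs" (len 12), cursors c1@4 c4@4 c2@7 c3@12, authorship 1.142.2..3.3

Answer: 4 7 12 4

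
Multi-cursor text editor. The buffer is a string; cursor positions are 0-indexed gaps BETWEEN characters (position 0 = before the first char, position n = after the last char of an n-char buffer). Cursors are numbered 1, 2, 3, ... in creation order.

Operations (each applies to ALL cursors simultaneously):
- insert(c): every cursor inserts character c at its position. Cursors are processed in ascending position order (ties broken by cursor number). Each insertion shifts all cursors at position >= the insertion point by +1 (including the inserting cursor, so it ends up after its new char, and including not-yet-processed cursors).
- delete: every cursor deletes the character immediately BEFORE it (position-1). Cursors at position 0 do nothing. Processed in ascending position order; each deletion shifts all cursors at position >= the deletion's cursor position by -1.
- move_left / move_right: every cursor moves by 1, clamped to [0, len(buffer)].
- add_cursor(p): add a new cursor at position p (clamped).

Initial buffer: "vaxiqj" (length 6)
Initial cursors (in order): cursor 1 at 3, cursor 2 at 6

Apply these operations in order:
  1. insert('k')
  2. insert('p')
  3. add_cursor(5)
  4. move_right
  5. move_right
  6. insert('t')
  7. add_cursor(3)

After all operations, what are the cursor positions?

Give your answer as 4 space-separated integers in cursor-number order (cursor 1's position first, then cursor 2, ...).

Answer: 9 13 9 3

Derivation:
After op 1 (insert('k')): buffer="vaxkiqjk" (len 8), cursors c1@4 c2@8, authorship ...1...2
After op 2 (insert('p')): buffer="vaxkpiqjkp" (len 10), cursors c1@5 c2@10, authorship ...11...22
After op 3 (add_cursor(5)): buffer="vaxkpiqjkp" (len 10), cursors c1@5 c3@5 c2@10, authorship ...11...22
After op 4 (move_right): buffer="vaxkpiqjkp" (len 10), cursors c1@6 c3@6 c2@10, authorship ...11...22
After op 5 (move_right): buffer="vaxkpiqjkp" (len 10), cursors c1@7 c3@7 c2@10, authorship ...11...22
After op 6 (insert('t')): buffer="vaxkpiqttjkpt" (len 13), cursors c1@9 c3@9 c2@13, authorship ...11..13.222
After op 7 (add_cursor(3)): buffer="vaxkpiqttjkpt" (len 13), cursors c4@3 c1@9 c3@9 c2@13, authorship ...11..13.222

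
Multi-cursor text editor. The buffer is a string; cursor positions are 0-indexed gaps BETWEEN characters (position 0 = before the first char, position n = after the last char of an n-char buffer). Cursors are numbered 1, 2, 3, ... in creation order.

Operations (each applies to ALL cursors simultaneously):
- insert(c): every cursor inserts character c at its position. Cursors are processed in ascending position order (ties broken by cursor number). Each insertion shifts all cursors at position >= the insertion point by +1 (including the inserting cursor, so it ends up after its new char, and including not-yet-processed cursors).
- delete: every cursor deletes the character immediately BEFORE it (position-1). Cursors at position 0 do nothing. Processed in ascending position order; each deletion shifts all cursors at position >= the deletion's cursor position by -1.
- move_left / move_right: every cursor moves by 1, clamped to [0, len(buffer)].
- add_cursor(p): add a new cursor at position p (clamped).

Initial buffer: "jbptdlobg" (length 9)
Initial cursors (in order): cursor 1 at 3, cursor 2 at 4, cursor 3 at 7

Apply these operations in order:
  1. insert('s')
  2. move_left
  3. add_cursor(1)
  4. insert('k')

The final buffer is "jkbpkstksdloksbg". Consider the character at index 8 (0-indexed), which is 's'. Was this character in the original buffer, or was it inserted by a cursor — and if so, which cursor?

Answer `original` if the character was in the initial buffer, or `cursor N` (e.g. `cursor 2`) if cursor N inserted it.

After op 1 (insert('s')): buffer="jbpstsdlosbg" (len 12), cursors c1@4 c2@6 c3@10, authorship ...1.2...3..
After op 2 (move_left): buffer="jbpstsdlosbg" (len 12), cursors c1@3 c2@5 c3@9, authorship ...1.2...3..
After op 3 (add_cursor(1)): buffer="jbpstsdlosbg" (len 12), cursors c4@1 c1@3 c2@5 c3@9, authorship ...1.2...3..
After op 4 (insert('k')): buffer="jkbpkstksdloksbg" (len 16), cursors c4@2 c1@5 c2@8 c3@13, authorship .4..11.22...33..
Authorship (.=original, N=cursor N): . 4 . . 1 1 . 2 2 . . . 3 3 . .
Index 8: author = 2

Answer: cursor 2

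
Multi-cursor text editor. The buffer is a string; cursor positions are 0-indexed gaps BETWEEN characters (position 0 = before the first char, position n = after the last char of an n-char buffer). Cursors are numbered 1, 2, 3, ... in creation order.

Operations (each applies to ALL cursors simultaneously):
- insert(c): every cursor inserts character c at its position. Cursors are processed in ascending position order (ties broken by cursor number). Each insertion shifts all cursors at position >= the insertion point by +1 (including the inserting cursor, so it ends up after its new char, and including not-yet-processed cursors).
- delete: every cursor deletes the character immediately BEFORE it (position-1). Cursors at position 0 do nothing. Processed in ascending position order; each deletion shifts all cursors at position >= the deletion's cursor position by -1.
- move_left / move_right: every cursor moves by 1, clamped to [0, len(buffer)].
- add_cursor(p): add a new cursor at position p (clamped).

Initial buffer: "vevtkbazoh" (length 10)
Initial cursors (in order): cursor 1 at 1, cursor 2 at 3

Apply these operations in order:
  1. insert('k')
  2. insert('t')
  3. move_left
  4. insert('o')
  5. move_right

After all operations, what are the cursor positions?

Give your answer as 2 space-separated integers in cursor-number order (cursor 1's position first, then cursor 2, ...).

Answer: 4 9

Derivation:
After op 1 (insert('k')): buffer="vkevktkbazoh" (len 12), cursors c1@2 c2@5, authorship .1..2.......
After op 2 (insert('t')): buffer="vktevkttkbazoh" (len 14), cursors c1@3 c2@7, authorship .11..22.......
After op 3 (move_left): buffer="vktevkttkbazoh" (len 14), cursors c1@2 c2@6, authorship .11..22.......
After op 4 (insert('o')): buffer="vkotevkottkbazoh" (len 16), cursors c1@3 c2@8, authorship .111..222.......
After op 5 (move_right): buffer="vkotevkottkbazoh" (len 16), cursors c1@4 c2@9, authorship .111..222.......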